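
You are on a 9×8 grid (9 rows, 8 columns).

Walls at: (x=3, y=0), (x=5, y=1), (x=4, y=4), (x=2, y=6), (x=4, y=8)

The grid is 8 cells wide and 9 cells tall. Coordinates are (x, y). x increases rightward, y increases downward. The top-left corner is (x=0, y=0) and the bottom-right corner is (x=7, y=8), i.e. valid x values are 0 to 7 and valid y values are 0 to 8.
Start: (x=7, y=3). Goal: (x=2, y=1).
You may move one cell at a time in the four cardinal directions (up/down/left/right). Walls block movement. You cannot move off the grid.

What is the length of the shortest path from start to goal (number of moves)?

BFS from (x=7, y=3) until reaching (x=2, y=1):
  Distance 0: (x=7, y=3)
  Distance 1: (x=7, y=2), (x=6, y=3), (x=7, y=4)
  Distance 2: (x=7, y=1), (x=6, y=2), (x=5, y=3), (x=6, y=4), (x=7, y=5)
  Distance 3: (x=7, y=0), (x=6, y=1), (x=5, y=2), (x=4, y=3), (x=5, y=4), (x=6, y=5), (x=7, y=6)
  Distance 4: (x=6, y=0), (x=4, y=2), (x=3, y=3), (x=5, y=5), (x=6, y=6), (x=7, y=7)
  Distance 5: (x=5, y=0), (x=4, y=1), (x=3, y=2), (x=2, y=3), (x=3, y=4), (x=4, y=5), (x=5, y=6), (x=6, y=7), (x=7, y=8)
  Distance 6: (x=4, y=0), (x=3, y=1), (x=2, y=2), (x=1, y=3), (x=2, y=4), (x=3, y=5), (x=4, y=6), (x=5, y=7), (x=6, y=8)
  Distance 7: (x=2, y=1), (x=1, y=2), (x=0, y=3), (x=1, y=4), (x=2, y=5), (x=3, y=6), (x=4, y=7), (x=5, y=8)  <- goal reached here
One shortest path (7 moves): (x=7, y=3) -> (x=6, y=3) -> (x=5, y=3) -> (x=4, y=3) -> (x=3, y=3) -> (x=2, y=3) -> (x=2, y=2) -> (x=2, y=1)

Answer: Shortest path length: 7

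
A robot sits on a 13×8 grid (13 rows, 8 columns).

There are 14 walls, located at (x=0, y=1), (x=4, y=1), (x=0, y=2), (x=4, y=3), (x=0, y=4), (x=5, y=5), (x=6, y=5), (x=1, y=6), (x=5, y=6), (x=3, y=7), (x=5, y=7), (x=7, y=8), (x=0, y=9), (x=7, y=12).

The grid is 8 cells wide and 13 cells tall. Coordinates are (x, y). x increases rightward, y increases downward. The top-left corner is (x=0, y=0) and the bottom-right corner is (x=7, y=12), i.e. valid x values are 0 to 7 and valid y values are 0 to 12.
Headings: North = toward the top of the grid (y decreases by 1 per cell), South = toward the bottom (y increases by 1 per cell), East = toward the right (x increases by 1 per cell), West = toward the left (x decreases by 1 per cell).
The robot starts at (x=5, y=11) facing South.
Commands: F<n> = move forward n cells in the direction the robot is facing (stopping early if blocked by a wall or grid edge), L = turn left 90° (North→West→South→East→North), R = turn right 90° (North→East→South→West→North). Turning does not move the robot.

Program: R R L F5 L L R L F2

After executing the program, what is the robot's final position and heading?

Answer: Final position: (x=2, y=11), facing East

Derivation:
Start: (x=5, y=11), facing South
  R: turn right, now facing West
  R: turn right, now facing North
  L: turn left, now facing West
  F5: move forward 5, now at (x=0, y=11)
  L: turn left, now facing South
  L: turn left, now facing East
  R: turn right, now facing South
  L: turn left, now facing East
  F2: move forward 2, now at (x=2, y=11)
Final: (x=2, y=11), facing East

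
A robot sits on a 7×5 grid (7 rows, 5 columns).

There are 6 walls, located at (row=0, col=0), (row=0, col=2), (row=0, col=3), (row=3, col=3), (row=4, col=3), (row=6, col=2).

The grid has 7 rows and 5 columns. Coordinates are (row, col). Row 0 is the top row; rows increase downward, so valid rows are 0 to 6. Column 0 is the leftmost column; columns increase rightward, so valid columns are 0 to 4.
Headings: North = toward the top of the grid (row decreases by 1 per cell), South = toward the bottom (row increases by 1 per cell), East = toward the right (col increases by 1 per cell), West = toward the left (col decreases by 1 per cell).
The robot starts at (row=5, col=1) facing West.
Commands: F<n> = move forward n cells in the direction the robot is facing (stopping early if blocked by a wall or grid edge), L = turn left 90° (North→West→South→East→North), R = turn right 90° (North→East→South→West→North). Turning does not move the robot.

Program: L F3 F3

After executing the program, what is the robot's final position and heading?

Answer: Final position: (row=6, col=1), facing South

Derivation:
Start: (row=5, col=1), facing West
  L: turn left, now facing South
  F3: move forward 1/3 (blocked), now at (row=6, col=1)
  F3: move forward 0/3 (blocked), now at (row=6, col=1)
Final: (row=6, col=1), facing South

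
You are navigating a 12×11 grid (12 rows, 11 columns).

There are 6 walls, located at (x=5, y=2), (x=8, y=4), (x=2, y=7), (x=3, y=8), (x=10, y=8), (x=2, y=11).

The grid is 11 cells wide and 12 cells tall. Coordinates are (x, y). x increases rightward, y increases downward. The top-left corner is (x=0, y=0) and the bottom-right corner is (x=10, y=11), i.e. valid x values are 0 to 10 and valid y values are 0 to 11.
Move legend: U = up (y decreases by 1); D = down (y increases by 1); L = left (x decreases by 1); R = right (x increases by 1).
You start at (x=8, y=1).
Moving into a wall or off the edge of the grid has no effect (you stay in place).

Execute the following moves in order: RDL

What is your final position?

Answer: Final position: (x=8, y=2)

Derivation:
Start: (x=8, y=1)
  R (right): (x=8, y=1) -> (x=9, y=1)
  D (down): (x=9, y=1) -> (x=9, y=2)
  L (left): (x=9, y=2) -> (x=8, y=2)
Final: (x=8, y=2)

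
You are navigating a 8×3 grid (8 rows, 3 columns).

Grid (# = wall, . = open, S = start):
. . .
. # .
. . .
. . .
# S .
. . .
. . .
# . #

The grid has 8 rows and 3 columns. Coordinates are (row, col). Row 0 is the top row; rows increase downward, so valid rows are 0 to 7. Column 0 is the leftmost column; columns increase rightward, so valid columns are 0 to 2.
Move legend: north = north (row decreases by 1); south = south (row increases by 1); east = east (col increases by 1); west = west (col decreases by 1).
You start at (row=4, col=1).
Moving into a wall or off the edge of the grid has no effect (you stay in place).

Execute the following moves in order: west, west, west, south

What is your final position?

Answer: Final position: (row=5, col=1)

Derivation:
Start: (row=4, col=1)
  [×3]west (west): blocked, stay at (row=4, col=1)
  south (south): (row=4, col=1) -> (row=5, col=1)
Final: (row=5, col=1)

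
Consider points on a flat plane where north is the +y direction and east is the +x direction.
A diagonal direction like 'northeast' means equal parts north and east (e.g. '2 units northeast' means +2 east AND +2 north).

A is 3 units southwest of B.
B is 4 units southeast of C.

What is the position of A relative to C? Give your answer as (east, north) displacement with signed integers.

Answer: A is at (east=1, north=-7) relative to C.

Derivation:
Place C at the origin (east=0, north=0).
  B is 4 units southeast of C: delta (east=+4, north=-4); B at (east=4, north=-4).
  A is 3 units southwest of B: delta (east=-3, north=-3); A at (east=1, north=-7).
Therefore A relative to C: (east=1, north=-7).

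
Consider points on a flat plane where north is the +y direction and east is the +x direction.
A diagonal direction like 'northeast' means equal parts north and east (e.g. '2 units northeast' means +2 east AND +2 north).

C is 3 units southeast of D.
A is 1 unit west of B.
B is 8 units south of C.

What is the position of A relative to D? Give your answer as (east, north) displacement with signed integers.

Answer: A is at (east=2, north=-11) relative to D.

Derivation:
Place D at the origin (east=0, north=0).
  C is 3 units southeast of D: delta (east=+3, north=-3); C at (east=3, north=-3).
  B is 8 units south of C: delta (east=+0, north=-8); B at (east=3, north=-11).
  A is 1 unit west of B: delta (east=-1, north=+0); A at (east=2, north=-11).
Therefore A relative to D: (east=2, north=-11).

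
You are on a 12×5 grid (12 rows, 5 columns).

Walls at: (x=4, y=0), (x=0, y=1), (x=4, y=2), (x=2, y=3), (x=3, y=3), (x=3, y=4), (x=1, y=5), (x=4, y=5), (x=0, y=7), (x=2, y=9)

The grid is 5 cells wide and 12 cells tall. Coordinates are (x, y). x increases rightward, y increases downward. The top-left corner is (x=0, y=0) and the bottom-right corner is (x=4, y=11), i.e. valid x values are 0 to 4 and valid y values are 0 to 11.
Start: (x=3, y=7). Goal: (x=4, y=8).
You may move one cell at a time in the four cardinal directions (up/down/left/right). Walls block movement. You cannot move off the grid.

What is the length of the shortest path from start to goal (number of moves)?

BFS from (x=3, y=7) until reaching (x=4, y=8):
  Distance 0: (x=3, y=7)
  Distance 1: (x=3, y=6), (x=2, y=7), (x=4, y=7), (x=3, y=8)
  Distance 2: (x=3, y=5), (x=2, y=6), (x=4, y=6), (x=1, y=7), (x=2, y=8), (x=4, y=8), (x=3, y=9)  <- goal reached here
One shortest path (2 moves): (x=3, y=7) -> (x=4, y=7) -> (x=4, y=8)

Answer: Shortest path length: 2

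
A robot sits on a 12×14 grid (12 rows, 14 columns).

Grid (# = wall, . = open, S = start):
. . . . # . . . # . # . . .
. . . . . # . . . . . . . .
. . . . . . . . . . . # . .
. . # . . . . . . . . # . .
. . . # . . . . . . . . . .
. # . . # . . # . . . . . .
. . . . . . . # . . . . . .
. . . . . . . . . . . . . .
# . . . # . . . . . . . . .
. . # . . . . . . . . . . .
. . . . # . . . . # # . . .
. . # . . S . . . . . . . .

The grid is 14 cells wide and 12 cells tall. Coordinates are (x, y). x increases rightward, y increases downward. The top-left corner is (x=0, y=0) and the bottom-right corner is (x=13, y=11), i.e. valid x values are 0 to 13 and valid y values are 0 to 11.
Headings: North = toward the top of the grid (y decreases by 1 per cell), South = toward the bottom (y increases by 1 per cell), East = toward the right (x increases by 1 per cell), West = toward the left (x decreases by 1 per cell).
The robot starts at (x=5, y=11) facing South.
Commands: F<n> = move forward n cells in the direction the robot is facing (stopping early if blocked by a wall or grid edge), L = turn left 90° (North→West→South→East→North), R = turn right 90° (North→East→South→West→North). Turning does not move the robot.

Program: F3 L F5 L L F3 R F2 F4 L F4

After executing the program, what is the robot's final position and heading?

Start: (x=5, y=11), facing South
  F3: move forward 0/3 (blocked), now at (x=5, y=11)
  L: turn left, now facing East
  F5: move forward 5, now at (x=10, y=11)
  L: turn left, now facing North
  L: turn left, now facing West
  F3: move forward 3, now at (x=7, y=11)
  R: turn right, now facing North
  F2: move forward 2, now at (x=7, y=9)
  F4: move forward 2/4 (blocked), now at (x=7, y=7)
  L: turn left, now facing West
  F4: move forward 4, now at (x=3, y=7)
Final: (x=3, y=7), facing West

Answer: Final position: (x=3, y=7), facing West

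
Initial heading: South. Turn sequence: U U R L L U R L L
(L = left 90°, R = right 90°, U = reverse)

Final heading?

Start: South
  U (U-turn (180°)) -> North
  U (U-turn (180°)) -> South
  R (right (90° clockwise)) -> West
  L (left (90° counter-clockwise)) -> South
  L (left (90° counter-clockwise)) -> East
  U (U-turn (180°)) -> West
  R (right (90° clockwise)) -> North
  L (left (90° counter-clockwise)) -> West
  L (left (90° counter-clockwise)) -> South
Final: South

Answer: Final heading: South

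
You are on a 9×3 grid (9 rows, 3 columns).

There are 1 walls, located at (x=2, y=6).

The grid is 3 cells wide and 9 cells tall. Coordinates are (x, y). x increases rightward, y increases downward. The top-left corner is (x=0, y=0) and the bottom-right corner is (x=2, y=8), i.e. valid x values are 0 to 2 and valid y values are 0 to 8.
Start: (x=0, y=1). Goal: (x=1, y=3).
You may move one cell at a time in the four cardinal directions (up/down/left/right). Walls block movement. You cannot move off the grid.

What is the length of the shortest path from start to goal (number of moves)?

BFS from (x=0, y=1) until reaching (x=1, y=3):
  Distance 0: (x=0, y=1)
  Distance 1: (x=0, y=0), (x=1, y=1), (x=0, y=2)
  Distance 2: (x=1, y=0), (x=2, y=1), (x=1, y=2), (x=0, y=3)
  Distance 3: (x=2, y=0), (x=2, y=2), (x=1, y=3), (x=0, y=4)  <- goal reached here
One shortest path (3 moves): (x=0, y=1) -> (x=1, y=1) -> (x=1, y=2) -> (x=1, y=3)

Answer: Shortest path length: 3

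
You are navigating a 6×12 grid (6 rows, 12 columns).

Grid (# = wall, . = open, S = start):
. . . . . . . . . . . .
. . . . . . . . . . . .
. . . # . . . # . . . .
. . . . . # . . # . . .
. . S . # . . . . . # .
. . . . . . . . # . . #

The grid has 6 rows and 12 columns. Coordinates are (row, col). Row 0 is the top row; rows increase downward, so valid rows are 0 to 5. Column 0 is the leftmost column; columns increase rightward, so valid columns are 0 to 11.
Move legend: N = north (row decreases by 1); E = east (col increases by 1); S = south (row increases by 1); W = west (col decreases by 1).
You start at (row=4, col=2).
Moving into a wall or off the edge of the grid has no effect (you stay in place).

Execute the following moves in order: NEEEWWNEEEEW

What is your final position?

Start: (row=4, col=2)
  N (north): (row=4, col=2) -> (row=3, col=2)
  E (east): (row=3, col=2) -> (row=3, col=3)
  E (east): (row=3, col=3) -> (row=3, col=4)
  E (east): blocked, stay at (row=3, col=4)
  W (west): (row=3, col=4) -> (row=3, col=3)
  W (west): (row=3, col=3) -> (row=3, col=2)
  N (north): (row=3, col=2) -> (row=2, col=2)
  [×4]E (east): blocked, stay at (row=2, col=2)
  W (west): (row=2, col=2) -> (row=2, col=1)
Final: (row=2, col=1)

Answer: Final position: (row=2, col=1)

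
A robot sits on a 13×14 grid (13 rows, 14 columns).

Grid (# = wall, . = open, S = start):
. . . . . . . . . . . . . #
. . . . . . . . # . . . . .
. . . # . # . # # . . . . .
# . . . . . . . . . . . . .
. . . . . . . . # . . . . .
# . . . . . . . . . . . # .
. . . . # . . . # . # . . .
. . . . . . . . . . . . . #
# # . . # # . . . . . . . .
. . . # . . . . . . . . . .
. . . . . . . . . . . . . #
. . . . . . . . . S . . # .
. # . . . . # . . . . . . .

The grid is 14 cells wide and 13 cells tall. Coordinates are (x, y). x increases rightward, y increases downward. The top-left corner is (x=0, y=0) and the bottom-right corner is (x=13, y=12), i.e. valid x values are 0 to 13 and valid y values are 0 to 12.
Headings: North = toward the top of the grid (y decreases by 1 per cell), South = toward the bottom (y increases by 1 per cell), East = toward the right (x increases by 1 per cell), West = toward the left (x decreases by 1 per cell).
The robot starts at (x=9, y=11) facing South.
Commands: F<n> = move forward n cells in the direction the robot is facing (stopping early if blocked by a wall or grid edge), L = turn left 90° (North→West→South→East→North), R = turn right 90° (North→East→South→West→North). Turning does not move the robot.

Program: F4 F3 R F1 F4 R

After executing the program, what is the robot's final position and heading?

Start: (x=9, y=11), facing South
  F4: move forward 1/4 (blocked), now at (x=9, y=12)
  F3: move forward 0/3 (blocked), now at (x=9, y=12)
  R: turn right, now facing West
  F1: move forward 1, now at (x=8, y=12)
  F4: move forward 1/4 (blocked), now at (x=7, y=12)
  R: turn right, now facing North
Final: (x=7, y=12), facing North

Answer: Final position: (x=7, y=12), facing North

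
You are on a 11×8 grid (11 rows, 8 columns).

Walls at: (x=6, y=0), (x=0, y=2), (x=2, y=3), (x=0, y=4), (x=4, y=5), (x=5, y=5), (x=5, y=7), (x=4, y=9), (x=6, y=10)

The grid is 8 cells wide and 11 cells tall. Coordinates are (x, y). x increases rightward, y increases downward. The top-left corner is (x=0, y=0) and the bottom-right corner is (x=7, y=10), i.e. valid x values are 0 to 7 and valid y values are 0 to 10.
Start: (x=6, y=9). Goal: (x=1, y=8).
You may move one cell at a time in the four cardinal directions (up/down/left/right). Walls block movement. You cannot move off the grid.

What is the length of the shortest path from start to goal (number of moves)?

BFS from (x=6, y=9) until reaching (x=1, y=8):
  Distance 0: (x=6, y=9)
  Distance 1: (x=6, y=8), (x=5, y=9), (x=7, y=9)
  Distance 2: (x=6, y=7), (x=5, y=8), (x=7, y=8), (x=5, y=10), (x=7, y=10)
  Distance 3: (x=6, y=6), (x=7, y=7), (x=4, y=8), (x=4, y=10)
  Distance 4: (x=6, y=5), (x=5, y=6), (x=7, y=6), (x=4, y=7), (x=3, y=8), (x=3, y=10)
  Distance 5: (x=6, y=4), (x=7, y=5), (x=4, y=6), (x=3, y=7), (x=2, y=8), (x=3, y=9), (x=2, y=10)
  Distance 6: (x=6, y=3), (x=5, y=4), (x=7, y=4), (x=3, y=6), (x=2, y=7), (x=1, y=8), (x=2, y=9), (x=1, y=10)  <- goal reached here
One shortest path (6 moves): (x=6, y=9) -> (x=5, y=9) -> (x=5, y=8) -> (x=4, y=8) -> (x=3, y=8) -> (x=2, y=8) -> (x=1, y=8)

Answer: Shortest path length: 6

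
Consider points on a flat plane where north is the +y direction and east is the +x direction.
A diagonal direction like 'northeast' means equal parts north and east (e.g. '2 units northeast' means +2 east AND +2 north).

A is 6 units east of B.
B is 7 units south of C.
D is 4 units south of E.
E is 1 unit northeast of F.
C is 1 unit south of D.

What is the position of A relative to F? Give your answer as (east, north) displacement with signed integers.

Place F at the origin (east=0, north=0).
  E is 1 unit northeast of F: delta (east=+1, north=+1); E at (east=1, north=1).
  D is 4 units south of E: delta (east=+0, north=-4); D at (east=1, north=-3).
  C is 1 unit south of D: delta (east=+0, north=-1); C at (east=1, north=-4).
  B is 7 units south of C: delta (east=+0, north=-7); B at (east=1, north=-11).
  A is 6 units east of B: delta (east=+6, north=+0); A at (east=7, north=-11).
Therefore A relative to F: (east=7, north=-11).

Answer: A is at (east=7, north=-11) relative to F.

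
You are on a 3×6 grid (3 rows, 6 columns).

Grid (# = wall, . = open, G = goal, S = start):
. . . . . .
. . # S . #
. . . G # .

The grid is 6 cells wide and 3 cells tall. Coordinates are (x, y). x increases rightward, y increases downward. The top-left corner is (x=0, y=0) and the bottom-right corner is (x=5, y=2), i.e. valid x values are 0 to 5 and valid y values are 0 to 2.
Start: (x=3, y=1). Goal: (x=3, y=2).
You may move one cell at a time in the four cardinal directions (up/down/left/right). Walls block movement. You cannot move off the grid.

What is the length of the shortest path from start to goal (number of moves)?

Answer: Shortest path length: 1

Derivation:
BFS from (x=3, y=1) until reaching (x=3, y=2):
  Distance 0: (x=3, y=1)
  Distance 1: (x=3, y=0), (x=4, y=1), (x=3, y=2)  <- goal reached here
One shortest path (1 moves): (x=3, y=1) -> (x=3, y=2)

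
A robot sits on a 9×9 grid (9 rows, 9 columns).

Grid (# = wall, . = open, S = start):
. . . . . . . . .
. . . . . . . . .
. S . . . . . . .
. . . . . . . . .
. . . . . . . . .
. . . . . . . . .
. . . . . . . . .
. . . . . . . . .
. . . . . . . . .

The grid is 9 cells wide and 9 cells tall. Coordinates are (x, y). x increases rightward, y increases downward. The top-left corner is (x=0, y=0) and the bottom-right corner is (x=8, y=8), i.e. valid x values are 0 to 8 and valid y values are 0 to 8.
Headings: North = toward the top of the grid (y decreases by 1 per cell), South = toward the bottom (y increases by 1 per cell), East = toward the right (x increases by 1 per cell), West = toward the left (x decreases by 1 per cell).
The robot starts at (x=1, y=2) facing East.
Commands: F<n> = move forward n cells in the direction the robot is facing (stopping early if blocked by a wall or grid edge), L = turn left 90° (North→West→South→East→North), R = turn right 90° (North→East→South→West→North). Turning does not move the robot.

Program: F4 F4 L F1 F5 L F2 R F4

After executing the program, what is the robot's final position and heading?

Start: (x=1, y=2), facing East
  F4: move forward 4, now at (x=5, y=2)
  F4: move forward 3/4 (blocked), now at (x=8, y=2)
  L: turn left, now facing North
  F1: move forward 1, now at (x=8, y=1)
  F5: move forward 1/5 (blocked), now at (x=8, y=0)
  L: turn left, now facing West
  F2: move forward 2, now at (x=6, y=0)
  R: turn right, now facing North
  F4: move forward 0/4 (blocked), now at (x=6, y=0)
Final: (x=6, y=0), facing North

Answer: Final position: (x=6, y=0), facing North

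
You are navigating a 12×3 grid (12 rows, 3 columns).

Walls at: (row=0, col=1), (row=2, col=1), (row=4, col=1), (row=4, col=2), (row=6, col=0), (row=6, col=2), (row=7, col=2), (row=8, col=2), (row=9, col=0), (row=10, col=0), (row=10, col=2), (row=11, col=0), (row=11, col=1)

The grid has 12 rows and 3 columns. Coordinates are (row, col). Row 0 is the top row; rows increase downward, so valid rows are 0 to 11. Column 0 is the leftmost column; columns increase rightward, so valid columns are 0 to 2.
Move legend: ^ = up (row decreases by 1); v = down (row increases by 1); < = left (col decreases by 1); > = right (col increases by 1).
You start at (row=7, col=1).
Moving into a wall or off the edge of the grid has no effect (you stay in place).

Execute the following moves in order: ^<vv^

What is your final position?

Start: (row=7, col=1)
  ^ (up): (row=7, col=1) -> (row=6, col=1)
  < (left): blocked, stay at (row=6, col=1)
  v (down): (row=6, col=1) -> (row=7, col=1)
  v (down): (row=7, col=1) -> (row=8, col=1)
  ^ (up): (row=8, col=1) -> (row=7, col=1)
Final: (row=7, col=1)

Answer: Final position: (row=7, col=1)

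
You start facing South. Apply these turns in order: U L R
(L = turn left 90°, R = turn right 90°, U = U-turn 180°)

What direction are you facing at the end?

Answer: Final heading: North

Derivation:
Start: South
  U (U-turn (180°)) -> North
  L (left (90° counter-clockwise)) -> West
  R (right (90° clockwise)) -> North
Final: North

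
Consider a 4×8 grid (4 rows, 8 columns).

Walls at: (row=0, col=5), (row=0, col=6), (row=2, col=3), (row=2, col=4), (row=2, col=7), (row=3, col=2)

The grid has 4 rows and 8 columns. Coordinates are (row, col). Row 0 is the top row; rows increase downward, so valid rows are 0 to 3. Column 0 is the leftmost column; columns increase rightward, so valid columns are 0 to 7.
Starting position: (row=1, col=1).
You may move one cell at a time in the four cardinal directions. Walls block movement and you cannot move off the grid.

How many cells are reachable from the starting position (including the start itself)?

Answer: Reachable cells: 26

Derivation:
BFS flood-fill from (row=1, col=1):
  Distance 0: (row=1, col=1)
  Distance 1: (row=0, col=1), (row=1, col=0), (row=1, col=2), (row=2, col=1)
  Distance 2: (row=0, col=0), (row=0, col=2), (row=1, col=3), (row=2, col=0), (row=2, col=2), (row=3, col=1)
  Distance 3: (row=0, col=3), (row=1, col=4), (row=3, col=0)
  Distance 4: (row=0, col=4), (row=1, col=5)
  Distance 5: (row=1, col=6), (row=2, col=5)
  Distance 6: (row=1, col=7), (row=2, col=6), (row=3, col=5)
  Distance 7: (row=0, col=7), (row=3, col=4), (row=3, col=6)
  Distance 8: (row=3, col=3), (row=3, col=7)
Total reachable: 26 (grid has 26 open cells total)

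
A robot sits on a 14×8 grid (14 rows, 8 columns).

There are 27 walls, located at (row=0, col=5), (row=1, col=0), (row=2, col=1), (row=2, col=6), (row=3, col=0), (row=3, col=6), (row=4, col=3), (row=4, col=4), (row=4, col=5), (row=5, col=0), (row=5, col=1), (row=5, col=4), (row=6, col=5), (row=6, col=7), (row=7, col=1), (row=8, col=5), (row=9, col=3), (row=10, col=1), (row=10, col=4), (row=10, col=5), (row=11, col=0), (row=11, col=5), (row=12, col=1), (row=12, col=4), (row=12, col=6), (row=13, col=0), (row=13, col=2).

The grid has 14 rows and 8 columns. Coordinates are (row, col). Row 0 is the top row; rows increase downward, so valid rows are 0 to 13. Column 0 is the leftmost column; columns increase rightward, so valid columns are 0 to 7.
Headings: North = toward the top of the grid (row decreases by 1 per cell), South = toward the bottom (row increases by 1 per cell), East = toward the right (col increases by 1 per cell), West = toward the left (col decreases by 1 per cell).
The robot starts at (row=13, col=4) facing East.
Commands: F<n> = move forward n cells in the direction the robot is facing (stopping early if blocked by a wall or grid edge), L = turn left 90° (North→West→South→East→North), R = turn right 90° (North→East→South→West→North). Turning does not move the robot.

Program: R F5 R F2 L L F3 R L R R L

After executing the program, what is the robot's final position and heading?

Answer: Final position: (row=13, col=6), facing South

Derivation:
Start: (row=13, col=4), facing East
  R: turn right, now facing South
  F5: move forward 0/5 (blocked), now at (row=13, col=4)
  R: turn right, now facing West
  F2: move forward 1/2 (blocked), now at (row=13, col=3)
  L: turn left, now facing South
  L: turn left, now facing East
  F3: move forward 3, now at (row=13, col=6)
  R: turn right, now facing South
  L: turn left, now facing East
  R: turn right, now facing South
  R: turn right, now facing West
  L: turn left, now facing South
Final: (row=13, col=6), facing South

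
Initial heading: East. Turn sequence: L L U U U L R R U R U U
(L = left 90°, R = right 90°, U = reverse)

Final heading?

Start: East
  L (left (90° counter-clockwise)) -> North
  L (left (90° counter-clockwise)) -> West
  U (U-turn (180°)) -> East
  U (U-turn (180°)) -> West
  U (U-turn (180°)) -> East
  L (left (90° counter-clockwise)) -> North
  R (right (90° clockwise)) -> East
  R (right (90° clockwise)) -> South
  U (U-turn (180°)) -> North
  R (right (90° clockwise)) -> East
  U (U-turn (180°)) -> West
  U (U-turn (180°)) -> East
Final: East

Answer: Final heading: East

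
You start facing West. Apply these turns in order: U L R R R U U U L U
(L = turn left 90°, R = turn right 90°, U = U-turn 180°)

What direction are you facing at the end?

Answer: Final heading: South

Derivation:
Start: West
  U (U-turn (180°)) -> East
  L (left (90° counter-clockwise)) -> North
  R (right (90° clockwise)) -> East
  R (right (90° clockwise)) -> South
  R (right (90° clockwise)) -> West
  U (U-turn (180°)) -> East
  U (U-turn (180°)) -> West
  U (U-turn (180°)) -> East
  L (left (90° counter-clockwise)) -> North
  U (U-turn (180°)) -> South
Final: South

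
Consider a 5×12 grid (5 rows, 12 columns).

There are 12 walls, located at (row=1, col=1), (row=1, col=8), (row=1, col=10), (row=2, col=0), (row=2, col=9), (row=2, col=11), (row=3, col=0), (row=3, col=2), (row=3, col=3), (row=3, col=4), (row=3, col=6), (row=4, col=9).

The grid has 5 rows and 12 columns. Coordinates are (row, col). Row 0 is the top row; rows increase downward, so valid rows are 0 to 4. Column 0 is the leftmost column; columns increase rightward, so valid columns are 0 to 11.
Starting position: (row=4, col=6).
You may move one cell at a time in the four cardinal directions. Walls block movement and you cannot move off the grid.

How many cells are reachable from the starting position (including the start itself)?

BFS flood-fill from (row=4, col=6):
  Distance 0: (row=4, col=6)
  Distance 1: (row=4, col=5), (row=4, col=7)
  Distance 2: (row=3, col=5), (row=3, col=7), (row=4, col=4), (row=4, col=8)
  Distance 3: (row=2, col=5), (row=2, col=7), (row=3, col=8), (row=4, col=3)
  Distance 4: (row=1, col=5), (row=1, col=7), (row=2, col=4), (row=2, col=6), (row=2, col=8), (row=3, col=9), (row=4, col=2)
  Distance 5: (row=0, col=5), (row=0, col=7), (row=1, col=4), (row=1, col=6), (row=2, col=3), (row=3, col=10), (row=4, col=1)
  Distance 6: (row=0, col=4), (row=0, col=6), (row=0, col=8), (row=1, col=3), (row=2, col=2), (row=2, col=10), (row=3, col=1), (row=3, col=11), (row=4, col=0), (row=4, col=10)
  Distance 7: (row=0, col=3), (row=0, col=9), (row=1, col=2), (row=2, col=1), (row=4, col=11)
  Distance 8: (row=0, col=2), (row=0, col=10), (row=1, col=9)
  Distance 9: (row=0, col=1), (row=0, col=11)
  Distance 10: (row=0, col=0), (row=1, col=11)
  Distance 11: (row=1, col=0)
Total reachable: 48 (grid has 48 open cells total)

Answer: Reachable cells: 48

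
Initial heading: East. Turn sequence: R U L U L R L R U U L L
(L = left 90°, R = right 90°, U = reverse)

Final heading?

Answer: Final heading: West

Derivation:
Start: East
  R (right (90° clockwise)) -> South
  U (U-turn (180°)) -> North
  L (left (90° counter-clockwise)) -> West
  U (U-turn (180°)) -> East
  L (left (90° counter-clockwise)) -> North
  R (right (90° clockwise)) -> East
  L (left (90° counter-clockwise)) -> North
  R (right (90° clockwise)) -> East
  U (U-turn (180°)) -> West
  U (U-turn (180°)) -> East
  L (left (90° counter-clockwise)) -> North
  L (left (90° counter-clockwise)) -> West
Final: West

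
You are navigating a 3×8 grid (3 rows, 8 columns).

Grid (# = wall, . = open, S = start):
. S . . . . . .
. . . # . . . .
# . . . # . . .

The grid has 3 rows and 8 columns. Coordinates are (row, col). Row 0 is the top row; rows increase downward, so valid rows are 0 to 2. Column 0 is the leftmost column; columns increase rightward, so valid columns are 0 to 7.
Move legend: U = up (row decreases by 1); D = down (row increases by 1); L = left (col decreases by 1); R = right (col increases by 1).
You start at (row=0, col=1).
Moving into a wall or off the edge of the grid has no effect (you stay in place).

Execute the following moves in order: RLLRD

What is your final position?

Answer: Final position: (row=1, col=1)

Derivation:
Start: (row=0, col=1)
  R (right): (row=0, col=1) -> (row=0, col=2)
  L (left): (row=0, col=2) -> (row=0, col=1)
  L (left): (row=0, col=1) -> (row=0, col=0)
  R (right): (row=0, col=0) -> (row=0, col=1)
  D (down): (row=0, col=1) -> (row=1, col=1)
Final: (row=1, col=1)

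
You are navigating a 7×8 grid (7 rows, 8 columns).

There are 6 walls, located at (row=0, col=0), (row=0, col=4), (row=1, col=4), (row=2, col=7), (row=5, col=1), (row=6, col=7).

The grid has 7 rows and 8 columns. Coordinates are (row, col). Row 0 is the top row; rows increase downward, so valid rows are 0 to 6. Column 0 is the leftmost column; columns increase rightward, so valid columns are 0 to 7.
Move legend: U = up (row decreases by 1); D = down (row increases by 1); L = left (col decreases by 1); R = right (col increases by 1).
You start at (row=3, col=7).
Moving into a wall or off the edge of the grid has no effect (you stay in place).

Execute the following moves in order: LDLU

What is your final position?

Answer: Final position: (row=3, col=5)

Derivation:
Start: (row=3, col=7)
  L (left): (row=3, col=7) -> (row=3, col=6)
  D (down): (row=3, col=6) -> (row=4, col=6)
  L (left): (row=4, col=6) -> (row=4, col=5)
  U (up): (row=4, col=5) -> (row=3, col=5)
Final: (row=3, col=5)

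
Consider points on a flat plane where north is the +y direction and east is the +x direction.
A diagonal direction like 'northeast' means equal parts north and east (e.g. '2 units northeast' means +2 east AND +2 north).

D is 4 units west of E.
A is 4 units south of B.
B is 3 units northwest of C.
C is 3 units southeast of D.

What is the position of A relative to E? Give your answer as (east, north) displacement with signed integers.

Place E at the origin (east=0, north=0).
  D is 4 units west of E: delta (east=-4, north=+0); D at (east=-4, north=0).
  C is 3 units southeast of D: delta (east=+3, north=-3); C at (east=-1, north=-3).
  B is 3 units northwest of C: delta (east=-3, north=+3); B at (east=-4, north=0).
  A is 4 units south of B: delta (east=+0, north=-4); A at (east=-4, north=-4).
Therefore A relative to E: (east=-4, north=-4).

Answer: A is at (east=-4, north=-4) relative to E.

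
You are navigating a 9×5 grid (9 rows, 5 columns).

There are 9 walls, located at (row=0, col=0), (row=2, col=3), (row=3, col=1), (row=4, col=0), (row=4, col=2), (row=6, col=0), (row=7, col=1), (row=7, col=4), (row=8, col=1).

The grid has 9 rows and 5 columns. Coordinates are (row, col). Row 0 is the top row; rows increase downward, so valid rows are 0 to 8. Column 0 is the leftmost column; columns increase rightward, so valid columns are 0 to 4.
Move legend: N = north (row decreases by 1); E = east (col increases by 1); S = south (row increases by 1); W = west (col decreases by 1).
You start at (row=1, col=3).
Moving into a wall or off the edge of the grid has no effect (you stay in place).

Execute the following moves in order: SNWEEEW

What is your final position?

Answer: Final position: (row=0, col=3)

Derivation:
Start: (row=1, col=3)
  S (south): blocked, stay at (row=1, col=3)
  N (north): (row=1, col=3) -> (row=0, col=3)
  W (west): (row=0, col=3) -> (row=0, col=2)
  E (east): (row=0, col=2) -> (row=0, col=3)
  E (east): (row=0, col=3) -> (row=0, col=4)
  E (east): blocked, stay at (row=0, col=4)
  W (west): (row=0, col=4) -> (row=0, col=3)
Final: (row=0, col=3)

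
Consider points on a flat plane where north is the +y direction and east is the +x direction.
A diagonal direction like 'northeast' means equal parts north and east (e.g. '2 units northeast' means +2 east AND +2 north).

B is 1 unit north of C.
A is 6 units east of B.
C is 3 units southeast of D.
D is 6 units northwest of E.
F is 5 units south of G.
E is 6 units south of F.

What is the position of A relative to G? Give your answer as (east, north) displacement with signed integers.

Answer: A is at (east=3, north=-7) relative to G.

Derivation:
Place G at the origin (east=0, north=0).
  F is 5 units south of G: delta (east=+0, north=-5); F at (east=0, north=-5).
  E is 6 units south of F: delta (east=+0, north=-6); E at (east=0, north=-11).
  D is 6 units northwest of E: delta (east=-6, north=+6); D at (east=-6, north=-5).
  C is 3 units southeast of D: delta (east=+3, north=-3); C at (east=-3, north=-8).
  B is 1 unit north of C: delta (east=+0, north=+1); B at (east=-3, north=-7).
  A is 6 units east of B: delta (east=+6, north=+0); A at (east=3, north=-7).
Therefore A relative to G: (east=3, north=-7).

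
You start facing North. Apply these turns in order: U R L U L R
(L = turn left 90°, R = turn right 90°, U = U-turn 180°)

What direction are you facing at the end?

Start: North
  U (U-turn (180°)) -> South
  R (right (90° clockwise)) -> West
  L (left (90° counter-clockwise)) -> South
  U (U-turn (180°)) -> North
  L (left (90° counter-clockwise)) -> West
  R (right (90° clockwise)) -> North
Final: North

Answer: Final heading: North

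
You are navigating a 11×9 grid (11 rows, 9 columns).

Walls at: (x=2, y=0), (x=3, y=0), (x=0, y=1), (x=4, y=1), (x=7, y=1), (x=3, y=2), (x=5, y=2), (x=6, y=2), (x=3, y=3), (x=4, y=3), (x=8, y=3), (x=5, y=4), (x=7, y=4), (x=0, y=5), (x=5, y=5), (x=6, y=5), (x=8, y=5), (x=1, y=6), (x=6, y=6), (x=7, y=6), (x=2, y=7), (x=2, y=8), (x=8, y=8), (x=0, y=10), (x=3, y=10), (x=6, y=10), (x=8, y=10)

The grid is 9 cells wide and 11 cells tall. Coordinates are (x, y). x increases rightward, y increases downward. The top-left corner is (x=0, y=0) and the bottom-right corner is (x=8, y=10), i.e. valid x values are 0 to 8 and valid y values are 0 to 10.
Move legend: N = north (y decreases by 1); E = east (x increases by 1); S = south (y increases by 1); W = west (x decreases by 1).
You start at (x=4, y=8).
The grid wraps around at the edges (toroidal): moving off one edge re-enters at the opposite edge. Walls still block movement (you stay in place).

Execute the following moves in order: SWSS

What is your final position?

Answer: Final position: (x=3, y=9)

Derivation:
Start: (x=4, y=8)
  S (south): (x=4, y=8) -> (x=4, y=9)
  W (west): (x=4, y=9) -> (x=3, y=9)
  S (south): blocked, stay at (x=3, y=9)
  S (south): blocked, stay at (x=3, y=9)
Final: (x=3, y=9)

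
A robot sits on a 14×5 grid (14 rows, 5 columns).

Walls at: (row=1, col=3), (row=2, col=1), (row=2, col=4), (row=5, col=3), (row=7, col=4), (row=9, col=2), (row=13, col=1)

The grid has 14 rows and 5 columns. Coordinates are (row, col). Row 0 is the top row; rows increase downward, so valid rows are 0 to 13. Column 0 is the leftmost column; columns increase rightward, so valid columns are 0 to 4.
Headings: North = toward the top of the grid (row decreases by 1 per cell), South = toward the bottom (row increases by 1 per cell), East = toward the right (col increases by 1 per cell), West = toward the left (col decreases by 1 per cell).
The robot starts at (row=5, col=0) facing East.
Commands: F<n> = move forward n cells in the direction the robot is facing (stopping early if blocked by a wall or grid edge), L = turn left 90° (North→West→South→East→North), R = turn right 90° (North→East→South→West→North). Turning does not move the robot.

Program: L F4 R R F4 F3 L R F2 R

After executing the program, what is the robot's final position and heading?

Answer: Final position: (row=10, col=0), facing West

Derivation:
Start: (row=5, col=0), facing East
  L: turn left, now facing North
  F4: move forward 4, now at (row=1, col=0)
  R: turn right, now facing East
  R: turn right, now facing South
  F4: move forward 4, now at (row=5, col=0)
  F3: move forward 3, now at (row=8, col=0)
  L: turn left, now facing East
  R: turn right, now facing South
  F2: move forward 2, now at (row=10, col=0)
  R: turn right, now facing West
Final: (row=10, col=0), facing West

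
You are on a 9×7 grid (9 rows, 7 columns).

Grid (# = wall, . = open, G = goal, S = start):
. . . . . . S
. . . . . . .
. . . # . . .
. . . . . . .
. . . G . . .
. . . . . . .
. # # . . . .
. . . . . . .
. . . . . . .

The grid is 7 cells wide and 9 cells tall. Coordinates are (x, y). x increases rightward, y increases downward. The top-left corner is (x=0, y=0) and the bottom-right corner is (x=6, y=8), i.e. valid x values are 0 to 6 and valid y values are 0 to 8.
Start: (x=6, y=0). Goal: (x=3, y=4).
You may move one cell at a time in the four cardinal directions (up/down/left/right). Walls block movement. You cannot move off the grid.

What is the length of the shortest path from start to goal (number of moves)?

Answer: Shortest path length: 7

Derivation:
BFS from (x=6, y=0) until reaching (x=3, y=4):
  Distance 0: (x=6, y=0)
  Distance 1: (x=5, y=0), (x=6, y=1)
  Distance 2: (x=4, y=0), (x=5, y=1), (x=6, y=2)
  Distance 3: (x=3, y=0), (x=4, y=1), (x=5, y=2), (x=6, y=3)
  Distance 4: (x=2, y=0), (x=3, y=1), (x=4, y=2), (x=5, y=3), (x=6, y=4)
  Distance 5: (x=1, y=0), (x=2, y=1), (x=4, y=3), (x=5, y=4), (x=6, y=5)
  Distance 6: (x=0, y=0), (x=1, y=1), (x=2, y=2), (x=3, y=3), (x=4, y=4), (x=5, y=5), (x=6, y=6)
  Distance 7: (x=0, y=1), (x=1, y=2), (x=2, y=3), (x=3, y=4), (x=4, y=5), (x=5, y=6), (x=6, y=7)  <- goal reached here
One shortest path (7 moves): (x=6, y=0) -> (x=5, y=0) -> (x=4, y=0) -> (x=4, y=1) -> (x=4, y=2) -> (x=4, y=3) -> (x=3, y=3) -> (x=3, y=4)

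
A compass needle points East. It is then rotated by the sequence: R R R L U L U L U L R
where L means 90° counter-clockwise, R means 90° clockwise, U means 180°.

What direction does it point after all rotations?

Start: East
  R (right (90° clockwise)) -> South
  R (right (90° clockwise)) -> West
  R (right (90° clockwise)) -> North
  L (left (90° counter-clockwise)) -> West
  U (U-turn (180°)) -> East
  L (left (90° counter-clockwise)) -> North
  U (U-turn (180°)) -> South
  L (left (90° counter-clockwise)) -> East
  U (U-turn (180°)) -> West
  L (left (90° counter-clockwise)) -> South
  R (right (90° clockwise)) -> West
Final: West

Answer: Final heading: West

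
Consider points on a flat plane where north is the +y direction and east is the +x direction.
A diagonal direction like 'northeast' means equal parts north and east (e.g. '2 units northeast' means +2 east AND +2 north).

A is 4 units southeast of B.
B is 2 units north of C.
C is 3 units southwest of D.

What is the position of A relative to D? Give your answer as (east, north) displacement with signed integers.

Answer: A is at (east=1, north=-5) relative to D.

Derivation:
Place D at the origin (east=0, north=0).
  C is 3 units southwest of D: delta (east=-3, north=-3); C at (east=-3, north=-3).
  B is 2 units north of C: delta (east=+0, north=+2); B at (east=-3, north=-1).
  A is 4 units southeast of B: delta (east=+4, north=-4); A at (east=1, north=-5).
Therefore A relative to D: (east=1, north=-5).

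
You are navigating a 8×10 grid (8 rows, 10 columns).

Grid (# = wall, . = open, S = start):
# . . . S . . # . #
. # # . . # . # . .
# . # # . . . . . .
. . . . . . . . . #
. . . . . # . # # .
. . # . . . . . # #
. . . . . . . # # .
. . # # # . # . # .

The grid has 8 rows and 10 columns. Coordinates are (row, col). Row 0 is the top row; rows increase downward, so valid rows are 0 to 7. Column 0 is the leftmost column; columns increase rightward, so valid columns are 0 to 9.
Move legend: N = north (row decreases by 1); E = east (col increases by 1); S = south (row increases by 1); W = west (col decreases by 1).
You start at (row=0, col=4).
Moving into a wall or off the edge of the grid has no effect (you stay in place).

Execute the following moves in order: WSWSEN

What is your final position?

Answer: Final position: (row=0, col=4)

Derivation:
Start: (row=0, col=4)
  W (west): (row=0, col=4) -> (row=0, col=3)
  S (south): (row=0, col=3) -> (row=1, col=3)
  W (west): blocked, stay at (row=1, col=3)
  S (south): blocked, stay at (row=1, col=3)
  E (east): (row=1, col=3) -> (row=1, col=4)
  N (north): (row=1, col=4) -> (row=0, col=4)
Final: (row=0, col=4)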